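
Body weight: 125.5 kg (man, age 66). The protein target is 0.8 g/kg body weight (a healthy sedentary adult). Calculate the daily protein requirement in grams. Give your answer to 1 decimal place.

100.4 g/day

Protein = 0.8 g/kg × 125.5 kg = 100.4 g/day.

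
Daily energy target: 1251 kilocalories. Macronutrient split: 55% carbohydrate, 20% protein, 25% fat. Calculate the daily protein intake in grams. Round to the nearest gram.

63 g/day

Protein energy = 20% × 1251 = 250.2 kcal.
At 4 kcal/g: 250.2 ÷ 4 = 62.55 g.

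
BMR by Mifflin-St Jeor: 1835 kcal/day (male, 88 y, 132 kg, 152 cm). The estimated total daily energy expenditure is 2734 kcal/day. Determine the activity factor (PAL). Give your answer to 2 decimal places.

1.49

Activity factor = TEE ÷ BMR = 2734 ÷ 1835 = 1.49.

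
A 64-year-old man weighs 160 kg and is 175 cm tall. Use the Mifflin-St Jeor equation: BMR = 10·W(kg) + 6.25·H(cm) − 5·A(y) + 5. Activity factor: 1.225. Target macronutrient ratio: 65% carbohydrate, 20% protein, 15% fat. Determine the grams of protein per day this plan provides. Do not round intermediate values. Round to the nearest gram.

Mifflin-St Jeor (male): BMR = 10(160) + 6.25(175) − 5(64) + 5 = 1600 + 1093.75 − 320 + 5 = 2378.75 kcal/day.
TEE = 2378.75 × 1.225 = 2913.9688 kcal/day.
Protein energy = 20% × 2913.9688 = 582.7938 kcal.
Protein = 582.7938 ÷ 4 kcal/g = 145.6984 g.

146 g/day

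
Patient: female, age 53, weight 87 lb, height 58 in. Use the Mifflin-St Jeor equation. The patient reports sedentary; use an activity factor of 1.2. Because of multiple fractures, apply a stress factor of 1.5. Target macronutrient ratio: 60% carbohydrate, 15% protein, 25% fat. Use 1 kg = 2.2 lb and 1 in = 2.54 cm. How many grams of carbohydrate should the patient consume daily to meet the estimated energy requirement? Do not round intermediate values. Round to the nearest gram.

Convert to metric: weight = 87 ÷ 2.2 = 39.5455 kg; height = 58 × 2.54 = 147.32 cm.
Mifflin-St Jeor (female): BMR = 10(39.5455) + 6.25(147.32) − 5(53) − 161 = 395.4545 + 920.75 − 265 − 161 = 890.2045 kcal/day.
TEE = 890.2045 × 1.2 = 1068.2455 kcal/day.
With stress factor 1.5: 1068.2455 × 1.5 = 1602.3682 kcal/day.
Carbohydrate energy = 60% × 1602.3682 = 961.4209 kcal.
Carbohydrate = 961.4209 ÷ 4 kcal/g = 240.3552 g.

240 g/day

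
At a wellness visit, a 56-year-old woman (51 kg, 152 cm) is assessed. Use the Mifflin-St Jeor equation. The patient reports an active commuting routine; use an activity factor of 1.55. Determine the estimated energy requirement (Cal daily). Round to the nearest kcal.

Mifflin-St Jeor (female): BMR = 10(51) + 6.25(152) − 5(56) − 161 = 510 + 950 − 280 − 161 = 1019 kcal/day.
TEE = BMR × activity factor = 1019 × 1.55 = 1579.45 kcal/day.

1579 Cal daily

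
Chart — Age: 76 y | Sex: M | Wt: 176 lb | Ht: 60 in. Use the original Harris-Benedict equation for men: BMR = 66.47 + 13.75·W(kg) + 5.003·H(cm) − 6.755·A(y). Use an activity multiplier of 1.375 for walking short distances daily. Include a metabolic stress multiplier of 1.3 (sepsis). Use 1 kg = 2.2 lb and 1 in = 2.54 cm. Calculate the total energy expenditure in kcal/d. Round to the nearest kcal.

Convert to metric: weight = 176 ÷ 2.2 = 80 kg; height = 60 × 2.54 = 152.4 cm.
Harris-Benedict: BMR = 66.47 + 13.75(80) + 5.003(152.4) − 6.755(76) = 1415.5472 kcal/day.
TEE = BMR × activity factor = 1415.5472 × 1.375 = 1946.3774 kcal/day.
Apply stress factor: 1946.3774 × 1.3 = 2530.2906 kcal/day.

2530 kcal/d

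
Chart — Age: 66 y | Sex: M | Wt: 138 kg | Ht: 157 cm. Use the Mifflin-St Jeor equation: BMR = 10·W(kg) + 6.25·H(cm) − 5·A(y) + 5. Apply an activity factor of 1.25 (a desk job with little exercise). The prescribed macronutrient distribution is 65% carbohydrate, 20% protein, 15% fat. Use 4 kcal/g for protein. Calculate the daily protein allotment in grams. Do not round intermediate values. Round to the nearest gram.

127 g/day

Mifflin-St Jeor (male): BMR = 10(138) + 6.25(157) − 5(66) + 5 = 1380 + 981.25 − 330 + 5 = 2036.25 kcal/day.
TEE = 2036.25 × 1.25 = 2545.3125 kcal/day.
Protein energy = 20% × 2545.3125 = 509.0625 kcal.
Protein = 509.0625 ÷ 4 kcal/g = 127.2656 g.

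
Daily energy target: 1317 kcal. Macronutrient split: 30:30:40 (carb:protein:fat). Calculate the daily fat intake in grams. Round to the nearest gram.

59 g/day

Fat energy = 40% × 1317 = 526.8 kcal.
At 9 kcal/g: 526.8 ÷ 9 = 58.5333 g.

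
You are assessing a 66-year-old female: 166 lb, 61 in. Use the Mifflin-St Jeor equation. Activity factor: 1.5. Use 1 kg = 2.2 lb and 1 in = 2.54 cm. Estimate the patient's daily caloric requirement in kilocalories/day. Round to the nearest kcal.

1848 kilocalories/day

Convert to metric: weight = 166 ÷ 2.2 = 75.4545 kg; height = 61 × 2.54 = 154.94 cm.
Mifflin-St Jeor (female): BMR = 10(75.4545) + 6.25(154.94) − 5(66) − 161 = 754.5455 + 968.375 − 330 − 161 = 1231.9205 kcal/day.
TEE = BMR × activity factor = 1231.9205 × 1.5 = 1847.8807 kcal/day.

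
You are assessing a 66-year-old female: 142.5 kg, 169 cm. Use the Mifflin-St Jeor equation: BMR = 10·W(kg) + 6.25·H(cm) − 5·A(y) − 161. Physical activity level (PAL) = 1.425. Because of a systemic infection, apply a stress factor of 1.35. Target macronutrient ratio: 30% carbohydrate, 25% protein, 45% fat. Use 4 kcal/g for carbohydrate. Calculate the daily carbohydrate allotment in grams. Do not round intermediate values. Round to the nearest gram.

Mifflin-St Jeor (female): BMR = 10(142.5) + 6.25(169) − 5(66) − 161 = 1425 + 1056.25 − 330 − 161 = 1990.25 kcal/day.
TEE = 1990.25 × 1.425 = 2836.1063 kcal/day.
With stress factor 1.35: 2836.1063 × 1.35 = 3828.7434 kcal/day.
Carbohydrate energy = 30% × 3828.7434 = 1148.623 kcal.
Carbohydrate = 1148.623 ÷ 4 kcal/g = 287.1558 g.

287 g/day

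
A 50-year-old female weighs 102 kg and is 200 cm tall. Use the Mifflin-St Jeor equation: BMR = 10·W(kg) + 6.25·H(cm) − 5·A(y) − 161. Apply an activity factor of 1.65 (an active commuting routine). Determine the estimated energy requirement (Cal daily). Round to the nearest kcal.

3067 Cal daily

Mifflin-St Jeor (female): BMR = 10(102) + 6.25(200) − 5(50) − 161 = 1020 + 1250 − 250 − 161 = 1859 kcal/day.
TEE = BMR × activity factor = 1859 × 1.65 = 3067.35 kcal/day.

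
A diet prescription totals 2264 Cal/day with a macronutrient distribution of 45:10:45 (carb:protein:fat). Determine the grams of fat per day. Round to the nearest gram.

Fat energy = 45% × 2264 = 1018.8 kcal.
At 9 kcal/g: 1018.8 ÷ 9 = 113.2 g.

113 g/day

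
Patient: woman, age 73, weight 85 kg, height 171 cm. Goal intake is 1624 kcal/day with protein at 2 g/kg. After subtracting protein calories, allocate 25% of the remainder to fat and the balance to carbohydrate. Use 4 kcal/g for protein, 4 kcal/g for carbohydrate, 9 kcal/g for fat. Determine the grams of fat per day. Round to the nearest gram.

Protein = 2 × 85 = 170 g → 170 × 4 = 680 kcal.
Non-protein calories = 1624 − 680 = 944 kcal.
Fat: 25% × 944 = 236 kcal; carbohydrate: 708 kcal.
Fat: 236 kcal ÷ 9 kcal/g = 26.2222 g.

26 g/day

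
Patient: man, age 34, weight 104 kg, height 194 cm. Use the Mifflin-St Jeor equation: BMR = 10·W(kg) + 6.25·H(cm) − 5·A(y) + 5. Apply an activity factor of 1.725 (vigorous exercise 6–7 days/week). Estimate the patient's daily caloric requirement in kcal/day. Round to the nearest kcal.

3601 kcal/day

Mifflin-St Jeor (male): BMR = 10(104) + 6.25(194) − 5(34) + 5 = 1040 + 1212.5 − 170 + 5 = 2087.5 kcal/day.
TEE = BMR × activity factor = 2087.5 × 1.725 = 3600.9375 kcal/day.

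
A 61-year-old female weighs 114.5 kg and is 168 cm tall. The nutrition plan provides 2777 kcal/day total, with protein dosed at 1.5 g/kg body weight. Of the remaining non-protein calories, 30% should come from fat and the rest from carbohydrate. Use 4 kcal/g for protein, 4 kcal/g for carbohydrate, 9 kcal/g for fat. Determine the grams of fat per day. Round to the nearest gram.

70 g/day

Protein = 1.5 × 114.5 = 171.75 g → 171.75 × 4 = 687 kcal.
Non-protein calories = 2777 − 687 = 2090 kcal.
Fat: 30% × 2090 = 627 kcal; carbohydrate: 1463 kcal.
Fat: 627 kcal ÷ 9 kcal/g = 69.6667 g.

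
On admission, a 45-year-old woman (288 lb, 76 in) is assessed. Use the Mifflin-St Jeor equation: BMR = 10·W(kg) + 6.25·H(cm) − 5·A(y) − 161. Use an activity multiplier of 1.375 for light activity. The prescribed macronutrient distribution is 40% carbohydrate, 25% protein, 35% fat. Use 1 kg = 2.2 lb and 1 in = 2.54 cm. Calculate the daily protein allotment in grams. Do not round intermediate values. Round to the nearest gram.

183 g/day

Convert to metric: weight = 288 ÷ 2.2 = 130.9091 kg; height = 76 × 2.54 = 193.04 cm.
Mifflin-St Jeor (female): BMR = 10(130.9091) + 6.25(193.04) − 5(45) − 161 = 1309.0909 + 1206.5 − 225 − 161 = 2129.5909 kcal/day.
TEE = 2129.5909 × 1.375 = 2928.1875 kcal/day.
Protein energy = 25% × 2928.1875 = 732.0469 kcal.
Protein = 732.0469 ÷ 4 kcal/g = 183.0117 g.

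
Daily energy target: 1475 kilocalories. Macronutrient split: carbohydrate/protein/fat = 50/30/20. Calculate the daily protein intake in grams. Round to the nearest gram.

111 g/day

Protein energy = 30% × 1475 = 442.5 kcal.
At 4 kcal/g: 442.5 ÷ 4 = 110.625 g.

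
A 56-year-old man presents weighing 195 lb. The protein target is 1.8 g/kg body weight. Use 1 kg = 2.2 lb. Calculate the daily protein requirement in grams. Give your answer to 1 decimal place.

159.5 g/day

Weight in kg = 195 ÷ 2.2 = 88.6364 kg.
Protein = 1.8 g/kg × 88.6364 kg = 159.5455 g/day.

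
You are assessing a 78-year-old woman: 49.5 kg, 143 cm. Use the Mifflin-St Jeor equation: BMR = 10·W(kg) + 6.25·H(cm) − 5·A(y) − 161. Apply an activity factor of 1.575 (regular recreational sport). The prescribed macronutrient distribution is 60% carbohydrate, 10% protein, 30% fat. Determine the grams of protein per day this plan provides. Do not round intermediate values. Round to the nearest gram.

33 g/day

Mifflin-St Jeor (female): BMR = 10(49.5) + 6.25(143) − 5(78) − 161 = 495 + 893.75 − 390 − 161 = 837.75 kcal/day.
TEE = 837.75 × 1.575 = 1319.4563 kcal/day.
Protein energy = 10% × 1319.4563 = 131.9456 kcal.
Protein = 131.9456 ÷ 4 kcal/g = 32.9864 g.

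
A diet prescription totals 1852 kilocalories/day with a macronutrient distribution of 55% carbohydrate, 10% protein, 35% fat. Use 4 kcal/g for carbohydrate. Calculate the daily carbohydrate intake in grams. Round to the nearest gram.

Carbohydrate energy = 55% × 1852 = 1018.6 kcal.
At 4 kcal/g: 1018.6 ÷ 4 = 254.65 g.

255 g/day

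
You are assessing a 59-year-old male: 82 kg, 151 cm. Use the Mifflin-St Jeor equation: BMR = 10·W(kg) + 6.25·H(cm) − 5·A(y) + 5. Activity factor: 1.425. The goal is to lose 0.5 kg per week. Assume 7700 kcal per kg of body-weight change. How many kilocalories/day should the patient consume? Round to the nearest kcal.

1550 kilocalories/day

Mifflin-St Jeor (male): BMR = 10(82) + 6.25(151) − 5(59) + 5 = 820 + 943.75 − 295 + 5 = 1473.75 kcal/day.
TEE = 1473.75 × 1.425 = 2100.0938 kcal/day.
Required daily deficit = 0.5 × 7700 ÷ 7 = 550 kcal/day.
Target intake = 2100.0938 − 550 = 1550.0938 kcal/day.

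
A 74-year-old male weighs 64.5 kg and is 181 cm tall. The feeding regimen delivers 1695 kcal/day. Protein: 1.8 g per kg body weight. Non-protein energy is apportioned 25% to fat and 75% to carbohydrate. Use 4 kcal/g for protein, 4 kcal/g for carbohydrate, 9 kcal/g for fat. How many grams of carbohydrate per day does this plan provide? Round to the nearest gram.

231 g/day

Protein = 1.8 × 64.5 = 116.1 g → 116.1 × 4 = 464.4 kcal.
Non-protein calories = 1695 − 464.4 = 1230.6 kcal.
Fat: 25% × 1230.6 = 307.65 kcal; carbohydrate: 922.95 kcal.
Carbohydrate: 922.95 kcal ÷ 4 kcal/g = 230.7375 g.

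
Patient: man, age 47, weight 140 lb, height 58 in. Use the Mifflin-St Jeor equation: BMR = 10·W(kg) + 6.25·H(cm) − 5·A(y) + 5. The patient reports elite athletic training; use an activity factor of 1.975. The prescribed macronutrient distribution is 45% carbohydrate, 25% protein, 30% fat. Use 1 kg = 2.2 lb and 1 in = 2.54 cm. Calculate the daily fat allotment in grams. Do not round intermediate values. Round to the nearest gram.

Convert to metric: weight = 140 ÷ 2.2 = 63.6364 kg; height = 58 × 2.54 = 147.32 cm.
Mifflin-St Jeor (male): BMR = 10(63.6364) + 6.25(147.32) − 5(47) + 5 = 636.3636 + 920.75 − 235 + 5 = 1327.1136 kcal/day.
TEE = 1327.1136 × 1.975 = 2621.0494 kcal/day.
Fat energy = 30% × 2621.0494 = 786.3148 kcal.
Fat = 786.3148 ÷ 9 kcal/g = 87.3683 g.

87 g/day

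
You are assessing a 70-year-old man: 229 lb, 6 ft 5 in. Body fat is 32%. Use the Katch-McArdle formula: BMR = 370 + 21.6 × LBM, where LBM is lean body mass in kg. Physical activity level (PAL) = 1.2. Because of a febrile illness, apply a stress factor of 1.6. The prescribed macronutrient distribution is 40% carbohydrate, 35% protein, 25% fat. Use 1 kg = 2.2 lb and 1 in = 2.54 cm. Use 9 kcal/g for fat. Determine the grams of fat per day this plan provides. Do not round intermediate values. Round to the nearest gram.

101 g/day

Convert to metric: weight = 229 ÷ 2.2 = 104.0909 kg; height = (6×12 + 5) × 2.54 = 77 × 2.54 = 195.58 cm.
LBM = 104.0909 × (1 − 0.32) = 70.7818 kg. Katch-McArdle: BMR = 370 + 21.6 × 70.7818 = 1898.8873 kcal/day.
TEE = 1898.8873 × 1.2 = 2278.6647 kcal/day.
With stress factor 1.6: 2278.6647 × 1.6 = 3645.8636 kcal/day.
Fat energy = 25% × 3645.8636 = 911.4659 kcal.
Fat = 911.4659 ÷ 9 kcal/g = 101.274 g.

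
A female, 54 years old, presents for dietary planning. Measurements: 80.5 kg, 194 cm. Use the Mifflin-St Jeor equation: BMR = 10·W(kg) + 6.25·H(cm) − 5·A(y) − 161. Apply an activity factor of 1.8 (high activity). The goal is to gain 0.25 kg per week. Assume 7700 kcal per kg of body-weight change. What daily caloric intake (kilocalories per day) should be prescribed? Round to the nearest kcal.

3131 kilocalories per day

Mifflin-St Jeor (female): BMR = 10(80.5) + 6.25(194) − 5(54) − 161 = 805 + 1212.5 − 270 − 161 = 1586.5 kcal/day.
TEE = 1586.5 × 1.8 = 2855.7 kcal/day.
Required daily surplus = 0.25 × 7700 ÷ 7 = 275 kcal/day.
Target intake = 2855.7 + 275 = 3130.7 kcal/day.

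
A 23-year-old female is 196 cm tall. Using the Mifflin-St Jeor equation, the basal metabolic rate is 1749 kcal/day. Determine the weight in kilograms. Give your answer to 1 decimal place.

80.0 kg

1749 = 10·W + 6.25(196) − 5(23) − 161
10·W = 1749 − 949 = 800, so W = 80 kg.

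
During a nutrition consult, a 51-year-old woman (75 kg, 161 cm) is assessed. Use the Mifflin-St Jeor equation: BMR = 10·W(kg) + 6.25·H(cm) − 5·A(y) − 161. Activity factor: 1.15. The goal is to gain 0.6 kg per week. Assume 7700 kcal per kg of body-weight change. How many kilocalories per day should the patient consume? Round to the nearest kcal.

2201 kilocalories per day

Mifflin-St Jeor (female): BMR = 10(75) + 6.25(161) − 5(51) − 161 = 750 + 1006.25 − 255 − 161 = 1340.25 kcal/day.
TEE = 1340.25 × 1.15 = 1541.2875 kcal/day.
Required daily surplus = 0.6 × 7700 ÷ 7 = 660 kcal/day.
Target intake = 1541.2875 + 660 = 2201.2875 kcal/day.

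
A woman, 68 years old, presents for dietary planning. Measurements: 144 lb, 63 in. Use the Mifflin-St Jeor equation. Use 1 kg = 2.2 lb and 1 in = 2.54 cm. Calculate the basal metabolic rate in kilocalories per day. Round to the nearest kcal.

1154 kilocalories per day

Convert to metric: weight = 144 ÷ 2.2 = 65.4545 kg; height = 63 × 2.54 = 160.02 cm.
Mifflin-St Jeor (female): BMR = 10(65.4545) + 6.25(160.02) − 5(68) − 161 = 654.5455 + 1000.125 − 340 − 161 = 1153.6705 kcal/day.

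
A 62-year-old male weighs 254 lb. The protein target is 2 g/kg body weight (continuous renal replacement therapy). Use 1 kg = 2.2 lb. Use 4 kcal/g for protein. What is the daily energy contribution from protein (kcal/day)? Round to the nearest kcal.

Weight in kg = 254 ÷ 2.2 = 115.4545 kg.
Protein = 2 g/kg × 115.4545 kg = 230.9091 g/day.
Protein energy = 230.9091 g × 4 kcal/g = 923.6364 kcal/day.

924 kcal/day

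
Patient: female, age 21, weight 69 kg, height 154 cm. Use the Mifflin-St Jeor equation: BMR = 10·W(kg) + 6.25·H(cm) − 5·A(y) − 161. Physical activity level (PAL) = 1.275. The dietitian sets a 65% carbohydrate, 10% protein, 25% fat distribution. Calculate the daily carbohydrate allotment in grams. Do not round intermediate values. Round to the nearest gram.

287 g/day

Mifflin-St Jeor (female): BMR = 10(69) + 6.25(154) − 5(21) − 161 = 690 + 962.5 − 105 − 161 = 1386.5 kcal/day.
TEE = 1386.5 × 1.275 = 1767.7875 kcal/day.
Carbohydrate energy = 65% × 1767.7875 = 1149.0619 kcal.
Carbohydrate = 1149.0619 ÷ 4 kcal/g = 287.2655 g.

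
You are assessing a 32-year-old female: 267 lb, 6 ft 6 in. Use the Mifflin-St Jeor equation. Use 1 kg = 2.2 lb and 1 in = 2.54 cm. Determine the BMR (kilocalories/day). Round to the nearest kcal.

2131 kilocalories/day

Convert to metric: weight = 267 ÷ 2.2 = 121.3636 kg; height = (6×12 + 6) × 2.54 = 78 × 2.54 = 198.12 cm.
Mifflin-St Jeor (female): BMR = 10(121.3636) + 6.25(198.12) − 5(32) − 161 = 1213.6364 + 1238.25 − 160 − 161 = 2130.8864 kcal/day.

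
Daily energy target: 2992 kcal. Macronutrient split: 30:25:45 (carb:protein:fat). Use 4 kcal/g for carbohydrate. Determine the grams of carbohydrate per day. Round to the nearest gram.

224 g/day

Carbohydrate energy = 30% × 2992 = 897.6 kcal.
At 4 kcal/g: 897.6 ÷ 4 = 224.4 g.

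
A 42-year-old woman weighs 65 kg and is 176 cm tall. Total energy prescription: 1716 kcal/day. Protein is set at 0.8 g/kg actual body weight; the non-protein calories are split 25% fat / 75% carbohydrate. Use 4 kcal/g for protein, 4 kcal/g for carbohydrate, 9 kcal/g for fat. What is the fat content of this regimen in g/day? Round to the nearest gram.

Protein = 0.8 × 65 = 52 g → 52 × 4 = 208 kcal.
Non-protein calories = 1716 − 208 = 1508 kcal.
Fat: 25% × 1508 = 377 kcal; carbohydrate: 1131 kcal.
Fat: 377 kcal ÷ 9 kcal/g = 41.8889 g.

42 g/day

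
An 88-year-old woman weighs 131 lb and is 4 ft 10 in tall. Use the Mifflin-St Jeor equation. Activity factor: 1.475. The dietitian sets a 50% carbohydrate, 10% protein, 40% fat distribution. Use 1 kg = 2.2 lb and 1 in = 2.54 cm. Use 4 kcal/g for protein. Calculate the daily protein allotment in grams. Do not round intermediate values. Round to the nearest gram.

Convert to metric: weight = 131 ÷ 2.2 = 59.5455 kg; height = (4×12 + 10) × 2.54 = 58 × 2.54 = 147.32 cm.
Mifflin-St Jeor (female): BMR = 10(59.5455) + 6.25(147.32) − 5(88) − 161 = 595.4545 + 920.75 − 440 − 161 = 915.2045 kcal/day.
TEE = 915.2045 × 1.475 = 1349.9267 kcal/day.
Protein energy = 10% × 1349.9267 = 134.9927 kcal.
Protein = 134.9927 ÷ 4 kcal/g = 33.7482 g.

34 g/day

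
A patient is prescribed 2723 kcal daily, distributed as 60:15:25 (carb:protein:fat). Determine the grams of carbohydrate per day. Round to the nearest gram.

408 g/day

Carbohydrate energy = 60% × 2723 = 1633.8 kcal.
At 4 kcal/g: 1633.8 ÷ 4 = 408.45 g.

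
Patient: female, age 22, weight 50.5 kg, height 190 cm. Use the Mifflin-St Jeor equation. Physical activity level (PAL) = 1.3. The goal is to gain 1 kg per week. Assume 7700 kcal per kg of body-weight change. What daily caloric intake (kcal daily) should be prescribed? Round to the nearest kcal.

2948 kcal daily

Mifflin-St Jeor (female): BMR = 10(50.5) + 6.25(190) − 5(22) − 161 = 505 + 1187.5 − 110 − 161 = 1421.5 kcal/day.
TEE = 1421.5 × 1.3 = 1847.95 kcal/day.
Required daily surplus = 1 × 7700 ÷ 7 = 1100 kcal/day.
Target intake = 1847.95 + 1100 = 2947.95 kcal/day.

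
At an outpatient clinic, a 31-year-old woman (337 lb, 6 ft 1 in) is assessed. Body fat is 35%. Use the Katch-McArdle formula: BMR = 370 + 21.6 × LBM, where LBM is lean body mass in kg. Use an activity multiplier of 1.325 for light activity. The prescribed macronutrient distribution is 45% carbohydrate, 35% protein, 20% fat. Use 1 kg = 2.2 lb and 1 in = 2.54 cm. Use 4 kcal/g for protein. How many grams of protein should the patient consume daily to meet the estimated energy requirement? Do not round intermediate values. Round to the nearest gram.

Convert to metric: weight = 337 ÷ 2.2 = 153.1818 kg; height = (6×12 + 1) × 2.54 = 73 × 2.54 = 185.42 cm.
LBM = 153.1818 × (1 − 0.35) = 99.5682 kg. Katch-McArdle: BMR = 370 + 21.6 × 99.5682 = 2520.6727 kcal/day.
TEE = 2520.6727 × 1.325 = 3339.8914 kcal/day.
Protein energy = 35% × 3339.8914 = 1168.962 kcal.
Protein = 1168.962 ÷ 4 kcal/g = 292.2405 g.

292 g/day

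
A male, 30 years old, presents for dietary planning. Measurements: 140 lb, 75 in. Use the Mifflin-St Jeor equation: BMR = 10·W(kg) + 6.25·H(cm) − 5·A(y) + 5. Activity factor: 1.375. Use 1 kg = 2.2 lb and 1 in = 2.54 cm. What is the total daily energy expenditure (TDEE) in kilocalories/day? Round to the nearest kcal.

2313 kilocalories/day

Convert to metric: weight = 140 ÷ 2.2 = 63.6364 kg; height = 75 × 2.54 = 190.5 cm.
Mifflin-St Jeor (male): BMR = 10(63.6364) + 6.25(190.5) − 5(30) + 5 = 636.3636 + 1190.625 − 150 + 5 = 1681.9886 kcal/day.
TEE = BMR × activity factor = 1681.9886 × 1.375 = 2312.7344 kcal/day.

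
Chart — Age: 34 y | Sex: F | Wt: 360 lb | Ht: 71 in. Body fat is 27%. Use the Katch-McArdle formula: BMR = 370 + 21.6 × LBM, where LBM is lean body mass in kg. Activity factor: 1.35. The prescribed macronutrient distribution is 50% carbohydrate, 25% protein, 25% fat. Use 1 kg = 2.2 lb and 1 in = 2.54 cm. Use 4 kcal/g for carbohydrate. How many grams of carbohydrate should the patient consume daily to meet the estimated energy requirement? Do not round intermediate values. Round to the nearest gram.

498 g/day

Convert to metric: weight = 360 ÷ 2.2 = 163.6364 kg; height = 71 × 2.54 = 180.34 cm.
LBM = 163.6364 × (1 − 0.27) = 119.4545 kg. Katch-McArdle: BMR = 370 + 21.6 × 119.4545 = 2950.2182 kcal/day.
TEE = 2950.2182 × 1.35 = 3982.7945 kcal/day.
Carbohydrate energy = 50% × 3982.7945 = 1991.3973 kcal.
Carbohydrate = 1991.3973 ÷ 4 kcal/g = 497.8493 g.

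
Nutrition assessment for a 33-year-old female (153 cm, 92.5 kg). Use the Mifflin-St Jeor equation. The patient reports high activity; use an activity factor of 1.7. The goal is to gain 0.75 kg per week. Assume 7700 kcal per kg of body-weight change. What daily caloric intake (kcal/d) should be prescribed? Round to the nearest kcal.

Mifflin-St Jeor (female): BMR = 10(92.5) + 6.25(153) − 5(33) − 161 = 925 + 956.25 − 165 − 161 = 1555.25 kcal/day.
TEE = 1555.25 × 1.7 = 2643.925 kcal/day.
Required daily surplus = 0.75 × 7700 ÷ 7 = 825 kcal/day.
Target intake = 2643.925 + 825 = 3468.925 kcal/day.

3469 kcal/d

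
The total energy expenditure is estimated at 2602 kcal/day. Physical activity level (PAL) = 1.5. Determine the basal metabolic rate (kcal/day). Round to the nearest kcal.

1735 kcal/day

BMR = TEE ÷ activity factor = 2602 ÷ 1.5 = 1734.6667 kcal/day.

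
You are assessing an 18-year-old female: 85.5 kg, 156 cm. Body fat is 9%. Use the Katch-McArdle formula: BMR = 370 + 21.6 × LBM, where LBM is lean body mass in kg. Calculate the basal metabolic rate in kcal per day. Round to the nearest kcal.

2051 kcal per day

LBM = 85.5 × (1 − 0.09) = 77.805 kg. Katch-McArdle: BMR = 370 + 21.6 × 77.805 = 2050.588 kcal/day.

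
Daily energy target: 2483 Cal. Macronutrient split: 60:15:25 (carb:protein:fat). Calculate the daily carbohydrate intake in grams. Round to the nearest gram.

372 g/day

Carbohydrate energy = 60% × 2483 = 1489.8 kcal.
At 4 kcal/g: 1489.8 ÷ 4 = 372.45 g.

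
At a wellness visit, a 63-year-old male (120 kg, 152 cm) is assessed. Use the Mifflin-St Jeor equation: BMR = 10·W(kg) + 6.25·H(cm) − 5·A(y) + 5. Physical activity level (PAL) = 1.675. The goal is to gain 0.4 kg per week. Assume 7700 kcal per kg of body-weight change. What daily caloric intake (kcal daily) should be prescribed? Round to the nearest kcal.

Mifflin-St Jeor (male): BMR = 10(120) + 6.25(152) − 5(63) + 5 = 1200 + 950 − 315 + 5 = 1840 kcal/day.
TEE = 1840 × 1.675 = 3082 kcal/day.
Required daily surplus = 0.4 × 7700 ÷ 7 = 440 kcal/day.
Target intake = 3082 + 440 = 3522 kcal/day.

3522 kcal daily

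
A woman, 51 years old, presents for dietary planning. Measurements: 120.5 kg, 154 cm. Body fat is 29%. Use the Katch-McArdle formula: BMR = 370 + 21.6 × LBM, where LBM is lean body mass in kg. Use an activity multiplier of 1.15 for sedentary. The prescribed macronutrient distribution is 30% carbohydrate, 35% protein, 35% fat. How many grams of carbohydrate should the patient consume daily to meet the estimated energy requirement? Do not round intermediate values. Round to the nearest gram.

191 g/day

LBM = 120.5 × (1 − 0.29) = 85.555 kg. Katch-McArdle: BMR = 370 + 21.6 × 85.555 = 2217.988 kcal/day.
TEE = 2217.988 × 1.15 = 2550.6862 kcal/day.
Carbohydrate energy = 30% × 2550.6862 = 765.2059 kcal.
Carbohydrate = 765.2059 ÷ 4 kcal/g = 191.3015 g.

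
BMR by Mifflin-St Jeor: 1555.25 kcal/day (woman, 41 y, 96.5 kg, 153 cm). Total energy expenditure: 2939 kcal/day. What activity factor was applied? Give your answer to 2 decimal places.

Activity factor = TEE ÷ BMR = 2939 ÷ 1555.25 = 1.89.

1.89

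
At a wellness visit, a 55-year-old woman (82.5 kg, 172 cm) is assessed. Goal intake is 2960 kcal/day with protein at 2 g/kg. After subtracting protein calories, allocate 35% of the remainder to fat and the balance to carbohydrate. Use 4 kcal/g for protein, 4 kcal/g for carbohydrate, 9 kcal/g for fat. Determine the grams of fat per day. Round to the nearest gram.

Protein = 2 × 82.5 = 165 g → 165 × 4 = 660 kcal.
Non-protein calories = 2960 − 660 = 2300 kcal.
Fat: 35% × 2300 = 805 kcal; carbohydrate: 1495 kcal.
Fat: 805 kcal ÷ 9 kcal/g = 89.4444 g.

89 g/day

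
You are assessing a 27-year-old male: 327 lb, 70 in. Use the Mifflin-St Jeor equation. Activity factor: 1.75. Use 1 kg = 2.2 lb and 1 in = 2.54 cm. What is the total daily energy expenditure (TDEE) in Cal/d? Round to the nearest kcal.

Convert to metric: weight = 327 ÷ 2.2 = 148.6364 kg; height = 70 × 2.54 = 177.8 cm.
Mifflin-St Jeor (male): BMR = 10(148.6364) + 6.25(177.8) − 5(27) + 5 = 1486.3636 + 1111.25 − 135 + 5 = 2467.6136 kcal/day.
TEE = BMR × activity factor = 2467.6136 × 1.75 = 4318.3239 kcal/day.

4318 Cal/d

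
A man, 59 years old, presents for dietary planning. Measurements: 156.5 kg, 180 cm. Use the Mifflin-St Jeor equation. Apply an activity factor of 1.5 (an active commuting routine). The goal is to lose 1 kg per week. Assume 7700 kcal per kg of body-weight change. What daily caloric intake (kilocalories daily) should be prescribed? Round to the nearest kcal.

Mifflin-St Jeor (male): BMR = 10(156.5) + 6.25(180) − 5(59) + 5 = 1565 + 1125 − 295 + 5 = 2400 kcal/day.
TEE = 2400 × 1.5 = 3600 kcal/day.
Required daily deficit = 1 × 7700 ÷ 7 = 1100 kcal/day.
Target intake = 3600 − 1100 = 2500 kcal/day.

2500 kilocalories daily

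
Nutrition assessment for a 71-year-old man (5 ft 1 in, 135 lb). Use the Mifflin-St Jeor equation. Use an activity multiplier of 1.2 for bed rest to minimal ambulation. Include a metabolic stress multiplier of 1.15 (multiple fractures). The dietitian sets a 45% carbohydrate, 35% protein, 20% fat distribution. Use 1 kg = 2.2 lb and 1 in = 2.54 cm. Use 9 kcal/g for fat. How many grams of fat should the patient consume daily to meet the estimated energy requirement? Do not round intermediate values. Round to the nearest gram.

Convert to metric: weight = 135 ÷ 2.2 = 61.3636 kg; height = (5×12 + 1) × 2.54 = 61 × 2.54 = 154.94 cm.
Mifflin-St Jeor (male): BMR = 10(61.3636) + 6.25(154.94) − 5(71) + 5 = 613.6364 + 968.375 − 355 + 5 = 1232.0114 kcal/day.
TEE = 1232.0114 × 1.2 = 1478.4136 kcal/day.
With stress factor 1.15: 1478.4136 × 1.15 = 1700.1757 kcal/day.
Fat energy = 20% × 1700.1757 = 340.0351 kcal.
Fat = 340.0351 ÷ 9 kcal/g = 37.7817 g.

38 g/day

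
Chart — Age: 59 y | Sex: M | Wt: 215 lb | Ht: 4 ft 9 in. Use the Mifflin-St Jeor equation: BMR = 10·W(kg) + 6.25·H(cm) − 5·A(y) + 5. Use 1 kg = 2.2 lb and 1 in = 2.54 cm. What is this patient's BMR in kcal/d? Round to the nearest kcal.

1592 kcal/d

Convert to metric: weight = 215 ÷ 2.2 = 97.7273 kg; height = (4×12 + 9) × 2.54 = 57 × 2.54 = 144.78 cm.
Mifflin-St Jeor (male): BMR = 10(97.7273) + 6.25(144.78) − 5(59) + 5 = 977.2727 + 904.875 − 295 + 5 = 1592.1477 kcal/day.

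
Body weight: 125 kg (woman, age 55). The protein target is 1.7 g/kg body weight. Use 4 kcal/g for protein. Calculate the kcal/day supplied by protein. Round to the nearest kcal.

850 kcal/day

Protein = 1.7 g/kg × 125 kg = 212.5 g/day.
Protein energy = 212.5 g × 4 kcal/g = 850 kcal/day.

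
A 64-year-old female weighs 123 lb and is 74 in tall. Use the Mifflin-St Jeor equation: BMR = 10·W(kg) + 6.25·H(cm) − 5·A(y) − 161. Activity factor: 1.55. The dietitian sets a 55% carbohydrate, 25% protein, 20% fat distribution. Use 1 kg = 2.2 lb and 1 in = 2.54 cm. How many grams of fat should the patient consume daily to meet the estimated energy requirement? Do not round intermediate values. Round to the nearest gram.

43 g/day

Convert to metric: weight = 123 ÷ 2.2 = 55.9091 kg; height = 74 × 2.54 = 187.96 cm.
Mifflin-St Jeor (female): BMR = 10(55.9091) + 6.25(187.96) − 5(64) − 161 = 559.0909 + 1174.75 − 320 − 161 = 1252.8409 kcal/day.
TEE = 1252.8409 × 1.55 = 1941.9034 kcal/day.
Fat energy = 20% × 1941.9034 = 388.3807 kcal.
Fat = 388.3807 ÷ 9 kcal/g = 43.1534 g.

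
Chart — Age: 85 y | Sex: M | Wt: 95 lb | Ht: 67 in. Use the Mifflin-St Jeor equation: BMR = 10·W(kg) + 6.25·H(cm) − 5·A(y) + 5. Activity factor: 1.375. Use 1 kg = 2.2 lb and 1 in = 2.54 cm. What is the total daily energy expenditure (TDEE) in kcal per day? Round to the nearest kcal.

Convert to metric: weight = 95 ÷ 2.2 = 43.1818 kg; height = 67 × 2.54 = 170.18 cm.
Mifflin-St Jeor (male): BMR = 10(43.1818) + 6.25(170.18) − 5(85) + 5 = 431.8182 + 1063.625 − 425 + 5 = 1075.4432 kcal/day.
TEE = BMR × activity factor = 1075.4432 × 1.375 = 1478.7344 kcal/day.

1479 kcal per day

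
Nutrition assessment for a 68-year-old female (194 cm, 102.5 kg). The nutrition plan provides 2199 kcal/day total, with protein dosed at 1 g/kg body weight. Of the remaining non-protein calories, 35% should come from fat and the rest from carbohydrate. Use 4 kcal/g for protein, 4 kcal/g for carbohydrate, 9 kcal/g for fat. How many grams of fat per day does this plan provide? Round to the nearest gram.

70 g/day

Protein = 1 × 102.5 = 102.5 g → 102.5 × 4 = 410 kcal.
Non-protein calories = 2199 − 410 = 1789 kcal.
Fat: 35% × 1789 = 626.15 kcal; carbohydrate: 1162.85 kcal.
Fat: 626.15 kcal ÷ 9 kcal/g = 69.5722 g.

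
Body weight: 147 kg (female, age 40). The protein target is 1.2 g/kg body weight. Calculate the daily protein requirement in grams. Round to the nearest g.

Protein = 1.2 g/kg × 147 kg = 176.4 g/day.

176 g/day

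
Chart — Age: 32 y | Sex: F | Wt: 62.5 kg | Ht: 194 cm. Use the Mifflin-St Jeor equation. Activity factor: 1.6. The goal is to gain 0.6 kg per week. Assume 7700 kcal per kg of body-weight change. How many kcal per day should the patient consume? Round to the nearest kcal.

3086 kcal per day

Mifflin-St Jeor (female): BMR = 10(62.5) + 6.25(194) − 5(32) − 161 = 625 + 1212.5 − 160 − 161 = 1516.5 kcal/day.
TEE = 1516.5 × 1.6 = 2426.4 kcal/day.
Required daily surplus = 0.6 × 7700 ÷ 7 = 660 kcal/day.
Target intake = 2426.4 + 660 = 3086.4 kcal/day.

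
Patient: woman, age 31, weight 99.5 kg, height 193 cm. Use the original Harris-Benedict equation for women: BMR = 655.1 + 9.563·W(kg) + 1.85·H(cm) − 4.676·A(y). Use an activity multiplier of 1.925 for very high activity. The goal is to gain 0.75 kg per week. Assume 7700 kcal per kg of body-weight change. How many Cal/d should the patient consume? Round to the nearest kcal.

Harris-Benedict: BMR = 655.1 + 9.563(99.5) + 1.85(193) − 4.676(31) = 1818.7125 kcal/day.
TEE = 1818.7125 × 1.925 = 3501.0216 kcal/day.
Required daily surplus = 0.75 × 7700 ÷ 7 = 825 kcal/day.
Target intake = 3501.0216 + 825 = 4326.0216 kcal/day.

4326 Cal/d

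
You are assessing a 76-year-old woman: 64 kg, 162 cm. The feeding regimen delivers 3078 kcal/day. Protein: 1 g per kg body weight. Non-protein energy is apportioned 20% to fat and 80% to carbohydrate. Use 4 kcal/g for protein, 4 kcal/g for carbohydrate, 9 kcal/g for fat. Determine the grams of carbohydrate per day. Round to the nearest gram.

Protein = 1 × 64 = 64 g → 64 × 4 = 256 kcal.
Non-protein calories = 3078 − 256 = 2822 kcal.
Fat: 20% × 2822 = 564.4 kcal; carbohydrate: 2257.6 kcal.
Carbohydrate: 2257.6 kcal ÷ 4 kcal/g = 564.4 g.

564 g/day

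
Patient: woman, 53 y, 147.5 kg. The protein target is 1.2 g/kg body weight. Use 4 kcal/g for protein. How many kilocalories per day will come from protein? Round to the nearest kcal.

Protein = 1.2 g/kg × 147.5 kg = 177 g/day.
Protein energy = 177 g × 4 kcal/g = 708 kcal/day.

708 kcal/day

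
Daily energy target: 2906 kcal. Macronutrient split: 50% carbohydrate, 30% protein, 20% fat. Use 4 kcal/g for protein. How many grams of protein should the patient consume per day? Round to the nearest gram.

218 g/day

Protein energy = 30% × 2906 = 871.8 kcal.
At 4 kcal/g: 871.8 ÷ 4 = 217.95 g.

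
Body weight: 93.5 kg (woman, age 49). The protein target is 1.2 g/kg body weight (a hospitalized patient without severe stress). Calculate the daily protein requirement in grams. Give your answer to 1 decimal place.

Protein = 1.2 g/kg × 93.5 kg = 112.2 g/day.

112.2 g/day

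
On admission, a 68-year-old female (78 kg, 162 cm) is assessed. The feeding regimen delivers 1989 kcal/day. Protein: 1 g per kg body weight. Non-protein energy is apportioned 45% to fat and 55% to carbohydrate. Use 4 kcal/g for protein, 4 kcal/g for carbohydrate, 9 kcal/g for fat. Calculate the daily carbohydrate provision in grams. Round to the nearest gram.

Protein = 1 × 78 = 78 g → 78 × 4 = 312 kcal.
Non-protein calories = 1989 − 312 = 1677 kcal.
Fat: 45% × 1677 = 754.65 kcal; carbohydrate: 922.35 kcal.
Carbohydrate: 922.35 kcal ÷ 4 kcal/g = 230.5875 g.

231 g/day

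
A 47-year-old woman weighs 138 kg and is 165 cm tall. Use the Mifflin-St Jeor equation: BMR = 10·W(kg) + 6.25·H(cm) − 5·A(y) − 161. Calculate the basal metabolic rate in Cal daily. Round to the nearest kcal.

2015 Cal daily

Mifflin-St Jeor (female): BMR = 10(138) + 6.25(165) − 5(47) − 161 = 1380 + 1031.25 − 235 − 161 = 2015.25 kcal/day.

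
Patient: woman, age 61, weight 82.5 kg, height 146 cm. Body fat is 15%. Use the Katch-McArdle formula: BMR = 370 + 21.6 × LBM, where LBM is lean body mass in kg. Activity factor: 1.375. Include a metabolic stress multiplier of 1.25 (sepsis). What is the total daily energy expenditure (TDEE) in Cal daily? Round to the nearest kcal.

LBM = 82.5 × (1 − 0.15) = 70.125 kg. Katch-McArdle: BMR = 370 + 21.6 × 70.125 = 1884.7 kcal/day.
TEE = BMR × activity factor = 1884.7 × 1.375 = 2591.4625 kcal/day.
Apply stress factor: 2591.4625 × 1.25 = 3239.3281 kcal/day.

3239 Cal daily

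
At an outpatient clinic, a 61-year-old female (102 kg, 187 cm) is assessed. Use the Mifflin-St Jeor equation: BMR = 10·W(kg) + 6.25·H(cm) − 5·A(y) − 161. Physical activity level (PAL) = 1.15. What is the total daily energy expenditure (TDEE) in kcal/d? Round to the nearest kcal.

1981 kcal/d

Mifflin-St Jeor (female): BMR = 10(102) + 6.25(187) − 5(61) − 161 = 1020 + 1168.75 − 305 − 161 = 1722.75 kcal/day.
TEE = BMR × activity factor = 1722.75 × 1.15 = 1981.1625 kcal/day.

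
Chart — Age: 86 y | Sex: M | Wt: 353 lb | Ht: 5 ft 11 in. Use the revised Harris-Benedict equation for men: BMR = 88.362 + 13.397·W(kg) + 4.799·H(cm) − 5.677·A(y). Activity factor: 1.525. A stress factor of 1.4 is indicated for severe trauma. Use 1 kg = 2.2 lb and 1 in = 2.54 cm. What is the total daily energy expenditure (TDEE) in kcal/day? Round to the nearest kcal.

Convert to metric: weight = 353 ÷ 2.2 = 160.4545 kg; height = (5×12 + 11) × 2.54 = 71 × 2.54 = 180.34 cm.
Harris-Benedict: BMR = 88.362 + 13.397(160.4545) + 4.799(180.34) − 5.677(86) = 2615.2012 kcal/day.
TEE = BMR × activity factor = 2615.2012 × 1.525 = 3988.1818 kcal/day.
Apply stress factor: 3988.1818 × 1.4 = 5583.4546 kcal/day.

5583 kcal/day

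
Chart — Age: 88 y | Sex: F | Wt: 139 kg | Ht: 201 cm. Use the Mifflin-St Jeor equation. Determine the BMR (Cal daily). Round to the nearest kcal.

2045 Cal daily

Mifflin-St Jeor (female): BMR = 10(139) + 6.25(201) − 5(88) − 161 = 1390 + 1256.25 − 440 − 161 = 2045.25 kcal/day.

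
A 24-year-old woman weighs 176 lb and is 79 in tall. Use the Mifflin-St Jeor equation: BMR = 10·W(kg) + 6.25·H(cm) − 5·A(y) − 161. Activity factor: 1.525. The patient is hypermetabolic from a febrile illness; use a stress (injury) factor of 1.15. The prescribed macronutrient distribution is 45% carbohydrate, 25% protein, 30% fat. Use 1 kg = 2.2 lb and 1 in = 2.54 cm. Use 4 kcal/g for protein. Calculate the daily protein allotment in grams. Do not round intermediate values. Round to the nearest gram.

194 g/day

Convert to metric: weight = 176 ÷ 2.2 = 80 kg; height = 79 × 2.54 = 200.66 cm.
Mifflin-St Jeor (female): BMR = 10(80) + 6.25(200.66) − 5(24) − 161 = 800 + 1254.125 − 120 − 161 = 1773.125 kcal/day.
TEE = 1773.125 × 1.525 = 2704.0156 kcal/day.
With stress factor 1.15: 2704.0156 × 1.15 = 3109.618 kcal/day.
Protein energy = 25% × 3109.618 = 777.4045 kcal.
Protein = 777.4045 ÷ 4 kcal/g = 194.3511 g.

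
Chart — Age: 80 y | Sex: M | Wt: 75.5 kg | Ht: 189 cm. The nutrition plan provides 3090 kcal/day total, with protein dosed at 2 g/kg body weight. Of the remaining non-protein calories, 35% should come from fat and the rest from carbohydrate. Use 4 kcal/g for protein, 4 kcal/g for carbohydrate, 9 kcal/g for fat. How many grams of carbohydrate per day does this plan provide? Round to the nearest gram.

Protein = 2 × 75.5 = 151 g → 151 × 4 = 604 kcal.
Non-protein calories = 3090 − 604 = 2486 kcal.
Fat: 35% × 2486 = 870.1 kcal; carbohydrate: 1615.9 kcal.
Carbohydrate: 1615.9 kcal ÷ 4 kcal/g = 403.975 g.

404 g/day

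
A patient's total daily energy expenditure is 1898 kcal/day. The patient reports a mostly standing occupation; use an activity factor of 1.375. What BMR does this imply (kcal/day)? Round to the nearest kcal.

1380 kcal/day

BMR = TEE ÷ activity factor = 1898 ÷ 1.375 = 1380.3636 kcal/day.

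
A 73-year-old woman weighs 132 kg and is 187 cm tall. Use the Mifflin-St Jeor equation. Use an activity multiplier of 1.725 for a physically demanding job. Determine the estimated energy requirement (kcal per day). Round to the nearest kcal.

3386 kcal per day

Mifflin-St Jeor (female): BMR = 10(132) + 6.25(187) − 5(73) − 161 = 1320 + 1168.75 − 365 − 161 = 1962.75 kcal/day.
TEE = BMR × activity factor = 1962.75 × 1.725 = 3385.7438 kcal/day.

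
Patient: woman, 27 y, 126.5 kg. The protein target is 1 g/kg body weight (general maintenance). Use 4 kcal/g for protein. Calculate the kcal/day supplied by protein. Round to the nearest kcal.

506 kcal/day

Protein = 1 g/kg × 126.5 kg = 126.5 g/day.
Protein energy = 126.5 g × 4 kcal/g = 506 kcal/day.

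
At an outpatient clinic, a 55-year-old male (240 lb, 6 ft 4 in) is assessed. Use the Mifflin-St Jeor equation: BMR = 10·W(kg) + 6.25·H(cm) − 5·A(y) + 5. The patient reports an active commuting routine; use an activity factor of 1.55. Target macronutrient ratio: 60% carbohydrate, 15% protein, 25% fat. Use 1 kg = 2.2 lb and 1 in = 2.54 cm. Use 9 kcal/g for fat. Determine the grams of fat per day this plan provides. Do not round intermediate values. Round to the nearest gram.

Convert to metric: weight = 240 ÷ 2.2 = 109.0909 kg; height = (6×12 + 4) × 2.54 = 76 × 2.54 = 193.04 cm.
Mifflin-St Jeor (male): BMR = 10(109.0909) + 6.25(193.04) − 5(55) + 5 = 1090.9091 + 1206.5 − 275 + 5 = 2027.4091 kcal/day.
TEE = 2027.4091 × 1.55 = 3142.4841 kcal/day.
Fat energy = 25% × 3142.4841 = 785.621 kcal.
Fat = 785.621 ÷ 9 kcal/g = 87.2912 g.

87 g/day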